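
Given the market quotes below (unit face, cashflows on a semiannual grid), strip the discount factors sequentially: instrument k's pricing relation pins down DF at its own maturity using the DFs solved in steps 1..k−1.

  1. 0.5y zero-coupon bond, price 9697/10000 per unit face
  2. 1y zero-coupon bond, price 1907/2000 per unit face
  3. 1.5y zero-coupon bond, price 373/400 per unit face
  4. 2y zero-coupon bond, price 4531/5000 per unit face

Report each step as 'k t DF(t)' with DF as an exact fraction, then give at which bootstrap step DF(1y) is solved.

step 1 [0.5y] zero: DF = P = 9697/10000 ≈ 0.969700
step 2 [1y] zero: DF = P = 1907/2000 ≈ 0.953500
step 3 [1.5y] zero: DF = P = 373/400 ≈ 0.932500
step 4 [2y] zero: DF = P = 4531/5000 ≈ 0.906200

1 1/2 9697/10000
2 1 1907/2000
3 3/2 373/400
4 2 4531/5000
DF(1y) is solved at step 2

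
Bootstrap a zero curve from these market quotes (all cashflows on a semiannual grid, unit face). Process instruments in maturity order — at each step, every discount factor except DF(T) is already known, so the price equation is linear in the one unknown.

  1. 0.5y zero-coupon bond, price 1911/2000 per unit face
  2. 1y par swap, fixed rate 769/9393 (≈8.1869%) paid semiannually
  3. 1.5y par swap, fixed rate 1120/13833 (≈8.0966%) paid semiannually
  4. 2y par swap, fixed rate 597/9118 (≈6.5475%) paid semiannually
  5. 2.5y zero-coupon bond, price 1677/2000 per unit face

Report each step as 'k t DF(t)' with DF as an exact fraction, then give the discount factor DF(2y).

step 1 [0.5y] zero: DF = P = 1911/2000 ≈ 0.955500
step 2 [1y] swap r/2=769/18786: DF=(1 − 769/18786·(0.955500))/(1+769/18786) = 9231/10000 ≈ 0.923100
step 3 [1.5y] swap r/2=560/13833: DF=(1 − 560/13833·(0.955500+0.923100))/(1+560/13833) = 111/125 ≈ 0.888000
step 4 [2y] swap r/2=597/18236: DF=(1 − 597/18236·(0.955500+0.923100+0.888000))/(1+597/18236) = 4403/5000 ≈ 0.880600
step 5 [2.5y] zero: DF = P = 1677/2000 ≈ 0.838500

1 1/2 1911/2000
2 1 9231/10000
3 3/2 111/125
4 2 4403/5000
5 5/2 1677/2000
DF(2y) = 4403/5000 ≈ 0.880600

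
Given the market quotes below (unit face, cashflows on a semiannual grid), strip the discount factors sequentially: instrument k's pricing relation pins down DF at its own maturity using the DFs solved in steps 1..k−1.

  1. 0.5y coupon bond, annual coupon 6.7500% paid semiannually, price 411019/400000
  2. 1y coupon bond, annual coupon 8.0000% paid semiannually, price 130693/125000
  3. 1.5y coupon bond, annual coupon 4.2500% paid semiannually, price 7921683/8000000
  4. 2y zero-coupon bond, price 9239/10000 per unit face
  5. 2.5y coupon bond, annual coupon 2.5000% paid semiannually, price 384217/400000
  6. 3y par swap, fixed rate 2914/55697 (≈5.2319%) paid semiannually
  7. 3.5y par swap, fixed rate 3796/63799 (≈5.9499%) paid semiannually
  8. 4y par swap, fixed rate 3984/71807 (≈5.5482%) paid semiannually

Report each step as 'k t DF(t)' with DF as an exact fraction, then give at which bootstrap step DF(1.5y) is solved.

1 1/2 497/500
2 1 9671/10000
3 3/2 1161/1250
4 2 9239/10000
5 5/2 1127/1250
6 3 8543/10000
7 7/2 4051/5000
8 4 1001/1250
DF(1.5y) is solved at step 3

step 1 [0.5y] bond c/2=27/800: DF=(411019/400000 − 27/800·(0))/(1+27/800) = 497/500 ≈ 0.994000
step 2 [1y] bond c/2=1/25: DF=(130693/125000 − 1/25·(0.994000))/(1+1/25) = 9671/10000 ≈ 0.967100
step 3 [1.5y] bond c/2=17/800: DF=(7921683/8000000 − 17/800·(0.994000+0.967100))/(1+17/800) = 1161/1250 ≈ 0.928800
step 4 [2y] zero: DF = P = 9239/10000 ≈ 0.923900
step 5 [2.5y] bond c/2=1/80: DF=(384217/400000 − 1/80·(0.994000+0.967100+0.928800+0.923900))/(1+1/80) = 1127/1250 ≈ 0.901600
step 6 [3y] swap r/2=1457/55697: DF=(1 − 1457/55697·(0.994000+0.967100+0.928800+0.923900+0.901600))/(1+1457/55697) = 8543/10000 ≈ 0.854300
step 7 [3.5y] swap r/2=1898/63799: DF=(1 − 1898/63799·(0.994000+0.967100+0.928800+0.923900+0.901600+0.854300))/(1+1898/63799) = 4051/5000 ≈ 0.810200
step 8 [4y] swap r/2=1992/71807: DF=(1 − 1992/71807·(0.994000+0.967100+0.928800+0.923900+0.901600+0.854300+0.810200))/(1+1992/71807) = 1001/1250 ≈ 0.800800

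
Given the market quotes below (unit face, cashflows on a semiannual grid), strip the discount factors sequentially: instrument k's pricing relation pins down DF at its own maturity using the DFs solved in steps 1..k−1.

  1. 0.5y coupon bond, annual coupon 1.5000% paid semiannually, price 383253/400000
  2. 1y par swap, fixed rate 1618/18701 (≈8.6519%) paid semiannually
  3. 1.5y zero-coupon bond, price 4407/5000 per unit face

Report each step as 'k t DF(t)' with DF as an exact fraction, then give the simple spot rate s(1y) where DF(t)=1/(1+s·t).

step 1 [0.5y] bond c/2=3/400: DF=(383253/400000 − 3/400·(0))/(1+3/400) = 951/1000 ≈ 0.951000
step 2 [1y] swap r/2=809/18701: DF=(1 − 809/18701·(0.951000))/(1+809/18701) = 9191/10000 ≈ 0.919100
step 3 [1.5y] zero: DF = P = 4407/5000 ≈ 0.881400

1 1/2 951/1000
2 1 9191/10000
3 3/2 4407/5000
s(1y) = (1/(9191/10000) − 1)/(1) = 809/9191 ≈ 8.8021%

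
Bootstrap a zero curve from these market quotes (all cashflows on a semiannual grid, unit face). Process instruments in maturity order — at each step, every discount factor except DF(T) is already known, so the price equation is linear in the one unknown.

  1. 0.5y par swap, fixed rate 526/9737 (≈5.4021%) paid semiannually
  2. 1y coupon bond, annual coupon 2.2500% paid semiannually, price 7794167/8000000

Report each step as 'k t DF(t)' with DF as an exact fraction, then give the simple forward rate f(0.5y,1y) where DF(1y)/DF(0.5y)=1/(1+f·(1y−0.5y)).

step 1 [0.5y] swap r/2=263/9737: DF=(1 − 263/9737·(0))/(1+263/9737) = 9737/10000 ≈ 0.973700
step 2 [1y] bond c/2=9/800: DF=(7794167/8000000 − 9/800·(0.973700))/(1+9/800) = 4763/5000 ≈ 0.952600

1 1/2 9737/10000
2 1 4763/5000
f(0.5y,1y) = ((9737/10000)/(4763/5000) − 1)/(1/2) = 211/4763 ≈ 4.4300%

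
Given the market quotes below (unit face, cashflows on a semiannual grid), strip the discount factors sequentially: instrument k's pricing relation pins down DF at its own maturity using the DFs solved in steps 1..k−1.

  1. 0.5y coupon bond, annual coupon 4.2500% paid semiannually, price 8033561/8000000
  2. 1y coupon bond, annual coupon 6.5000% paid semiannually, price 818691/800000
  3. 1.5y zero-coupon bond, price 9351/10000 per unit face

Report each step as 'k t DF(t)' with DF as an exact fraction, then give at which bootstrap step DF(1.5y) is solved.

step 1 [0.5y] bond c/2=17/800: DF=(8033561/8000000 − 17/800·(0))/(1+17/800) = 9833/10000 ≈ 0.983300
step 2 [1y] bond c/2=13/400: DF=(818691/800000 − 13/400·(0.983300))/(1+13/400) = 4801/5000 ≈ 0.960200
step 3 [1.5y] zero: DF = P = 9351/10000 ≈ 0.935100

1 1/2 9833/10000
2 1 4801/5000
3 3/2 9351/10000
DF(1.5y) is solved at step 3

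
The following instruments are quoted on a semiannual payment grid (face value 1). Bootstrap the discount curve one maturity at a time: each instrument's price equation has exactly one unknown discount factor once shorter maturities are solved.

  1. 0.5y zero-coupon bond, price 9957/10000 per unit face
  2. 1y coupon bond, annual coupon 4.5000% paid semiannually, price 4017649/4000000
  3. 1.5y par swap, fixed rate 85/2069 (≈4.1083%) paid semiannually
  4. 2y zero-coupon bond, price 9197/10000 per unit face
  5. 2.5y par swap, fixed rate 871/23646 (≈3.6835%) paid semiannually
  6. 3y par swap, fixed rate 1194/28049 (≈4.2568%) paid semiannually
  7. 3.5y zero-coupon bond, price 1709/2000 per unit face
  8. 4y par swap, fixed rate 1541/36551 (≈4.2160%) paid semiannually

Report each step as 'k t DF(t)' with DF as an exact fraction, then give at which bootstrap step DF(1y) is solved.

step 1 [0.5y] zero: DF = P = 9957/10000 ≈ 0.995700
step 2 [1y] bond c/2=9/400: DF=(4017649/4000000 − 9/400·(0.995700))/(1+9/400) = 2401/2500 ≈ 0.960400
step 3 [1.5y] swap r/2=85/4138: DF=(1 − 85/4138·(0.995700+0.960400))/(1+85/4138) = 1881/2000 ≈ 0.940500
step 4 [2y] zero: DF = P = 9197/10000 ≈ 0.919700
step 5 [2.5y] swap r/2=871/47292: DF=(1 − 871/47292·(0.995700+0.960400+0.940500+0.919700))/(1+871/47292) = 9129/10000 ≈ 0.912900
step 6 [3y] swap r/2=597/28049: DF=(1 − 597/28049·(0.995700+0.960400+0.940500+0.919700+0.912900))/(1+597/28049) = 4403/5000 ≈ 0.880600
step 7 [3.5y] zero: DF = P = 1709/2000 ≈ 0.854500
step 8 [4y] swap r/2=1541/73102: DF=(1 − 1541/73102·(0.995700+0.960400+0.940500+0.919700+0.912900+0.880600+0.854500))/(1+1541/73102) = 8459/10000 ≈ 0.845900

1 1/2 9957/10000
2 1 2401/2500
3 3/2 1881/2000
4 2 9197/10000
5 5/2 9129/10000
6 3 4403/5000
7 7/2 1709/2000
8 4 8459/10000
DF(1y) is solved at step 2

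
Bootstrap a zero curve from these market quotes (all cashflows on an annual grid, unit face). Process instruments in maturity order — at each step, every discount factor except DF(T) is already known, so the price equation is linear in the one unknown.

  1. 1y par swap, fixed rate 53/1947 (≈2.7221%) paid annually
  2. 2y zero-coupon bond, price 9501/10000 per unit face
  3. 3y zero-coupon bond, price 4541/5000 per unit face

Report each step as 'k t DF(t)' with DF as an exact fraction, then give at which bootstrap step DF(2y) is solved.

1 1 1947/2000
2 2 9501/10000
3 3 4541/5000
DF(2y) is solved at step 2

step 1 [1y] swap r/1=53/1947: DF=(1 − 53/1947·(0))/(1+53/1947) = 1947/2000 ≈ 0.973500
step 2 [2y] zero: DF = P = 9501/10000 ≈ 0.950100
step 3 [3y] zero: DF = P = 4541/5000 ≈ 0.908200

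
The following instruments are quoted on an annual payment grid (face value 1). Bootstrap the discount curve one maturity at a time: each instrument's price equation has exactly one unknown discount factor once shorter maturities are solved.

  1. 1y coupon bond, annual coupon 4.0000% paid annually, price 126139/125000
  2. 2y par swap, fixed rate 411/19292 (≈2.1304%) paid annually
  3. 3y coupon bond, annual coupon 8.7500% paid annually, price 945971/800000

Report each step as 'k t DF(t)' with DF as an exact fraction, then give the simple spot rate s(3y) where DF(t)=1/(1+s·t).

step 1 [1y] bond c/1=1/25: DF=(126139/125000 − 1/25·(0))/(1+1/25) = 9703/10000 ≈ 0.970300
step 2 [2y] swap r/1=411/19292: DF=(1 − 411/19292·(0.970300))/(1+411/19292) = 9589/10000 ≈ 0.958900
step 3 [3y] bond c/1=7/80: DF=(945971/800000 − 7/80·(0.970300+0.958900))/(1+7/80) = 9321/10000 ≈ 0.932100

1 1 9703/10000
2 2 9589/10000
3 3 9321/10000
s(3y) = (1/(9321/10000) − 1)/(3) = 679/27963 ≈ 2.4282%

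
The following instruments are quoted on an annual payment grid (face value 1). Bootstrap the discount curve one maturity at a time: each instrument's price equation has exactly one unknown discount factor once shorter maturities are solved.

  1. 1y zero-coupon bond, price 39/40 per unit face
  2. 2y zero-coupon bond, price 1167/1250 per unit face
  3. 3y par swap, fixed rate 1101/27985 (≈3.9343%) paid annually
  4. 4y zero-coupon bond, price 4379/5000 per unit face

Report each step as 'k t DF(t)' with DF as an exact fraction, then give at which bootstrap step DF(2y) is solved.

step 1 [1y] zero: DF = P = 39/40 ≈ 0.975000
step 2 [2y] zero: DF = P = 1167/1250 ≈ 0.933600
step 3 [3y] swap r/1=1101/27985: DF=(1 − 1101/27985·(0.975000+0.933600))/(1+1101/27985) = 8899/10000 ≈ 0.889900
step 4 [4y] zero: DF = P = 4379/5000 ≈ 0.875800

1 1 39/40
2 2 1167/1250
3 3 8899/10000
4 4 4379/5000
DF(2y) is solved at step 2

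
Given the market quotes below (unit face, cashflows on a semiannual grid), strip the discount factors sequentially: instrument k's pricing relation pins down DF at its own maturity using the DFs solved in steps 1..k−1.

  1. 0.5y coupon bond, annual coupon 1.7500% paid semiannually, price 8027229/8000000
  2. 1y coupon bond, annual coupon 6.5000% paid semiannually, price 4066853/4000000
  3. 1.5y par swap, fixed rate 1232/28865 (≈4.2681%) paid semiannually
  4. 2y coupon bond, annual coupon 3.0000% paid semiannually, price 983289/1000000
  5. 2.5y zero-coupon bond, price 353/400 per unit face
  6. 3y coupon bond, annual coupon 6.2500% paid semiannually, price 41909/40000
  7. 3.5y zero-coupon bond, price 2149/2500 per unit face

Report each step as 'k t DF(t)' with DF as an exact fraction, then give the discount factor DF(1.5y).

1 1/2 9947/10000
2 1 4767/5000
3 3/2 1173/1250
4 2 9261/10000
5 5/2 353/400
6 3 8737/10000
7 7/2 2149/2500
DF(1.5y) = 1173/1250 ≈ 0.938400

step 1 [0.5y] bond c/2=7/800: DF=(8027229/8000000 − 7/800·(0))/(1+7/800) = 9947/10000 ≈ 0.994700
step 2 [1y] bond c/2=13/400: DF=(4066853/4000000 − 13/400·(0.994700))/(1+13/400) = 4767/5000 ≈ 0.953400
step 3 [1.5y] swap r/2=616/28865: DF=(1 − 616/28865·(0.994700+0.953400))/(1+616/28865) = 1173/1250 ≈ 0.938400
step 4 [2y] bond c/2=3/200: DF=(983289/1000000 − 3/200·(0.994700+0.953400+0.938400))/(1+3/200) = 9261/10000 ≈ 0.926100
step 5 [2.5y] zero: DF = P = 353/400 ≈ 0.882500
step 6 [3y] bond c/2=1/32: DF=(41909/40000 − 1/32·(0.994700+0.953400+0.938400+0.926100+0.882500))/(1+1/32) = 8737/10000 ≈ 0.873700
step 7 [3.5y] zero: DF = P = 2149/2500 ≈ 0.859600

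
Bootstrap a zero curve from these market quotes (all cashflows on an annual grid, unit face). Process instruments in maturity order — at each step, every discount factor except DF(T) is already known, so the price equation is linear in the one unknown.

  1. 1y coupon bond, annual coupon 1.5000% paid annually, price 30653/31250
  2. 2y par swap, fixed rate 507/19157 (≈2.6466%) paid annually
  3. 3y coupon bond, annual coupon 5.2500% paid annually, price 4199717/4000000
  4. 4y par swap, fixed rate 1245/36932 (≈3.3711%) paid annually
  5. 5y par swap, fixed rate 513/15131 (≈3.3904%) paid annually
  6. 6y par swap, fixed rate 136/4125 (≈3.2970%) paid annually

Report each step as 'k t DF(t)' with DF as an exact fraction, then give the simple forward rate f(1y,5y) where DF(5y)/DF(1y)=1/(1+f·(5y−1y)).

step 1 [1y] bond c/1=3/200: DF=(30653/31250 − 3/200·(0))/(1+3/200) = 604/625 ≈ 0.966400
step 2 [2y] swap r/1=507/19157: DF=(1 − 507/19157·(0.966400))/(1+507/19157) = 9493/10000 ≈ 0.949300
step 3 [3y] bond c/1=21/400: DF=(4199717/4000000 − 21/400·(0.966400+0.949300))/(1+21/400) = 451/500 ≈ 0.902000
step 4 [4y] swap r/1=1245/36932: DF=(1 − 1245/36932·(0.966400+0.949300+0.902000))/(1+1245/36932) = 1751/2000 ≈ 0.875500
step 5 [5y] swap r/1=513/15131: DF=(1 − 513/15131·(0.966400+0.949300+0.902000+0.875500))/(1+513/15131) = 8461/10000 ≈ 0.846100
step 6 [6y] swap r/1=136/4125: DF=(1 − 136/4125·(0.966400+0.949300+0.902000+0.875500+0.846100))/(1+136/4125) = 1029/1250 ≈ 0.823200

1 1 604/625
2 2 9493/10000
3 3 451/500
4 4 1751/2000
5 5 8461/10000
6 6 1029/1250
f(1y,5y) = ((604/625)/(8461/10000) − 1)/(4) = 1203/33844 ≈ 3.5545%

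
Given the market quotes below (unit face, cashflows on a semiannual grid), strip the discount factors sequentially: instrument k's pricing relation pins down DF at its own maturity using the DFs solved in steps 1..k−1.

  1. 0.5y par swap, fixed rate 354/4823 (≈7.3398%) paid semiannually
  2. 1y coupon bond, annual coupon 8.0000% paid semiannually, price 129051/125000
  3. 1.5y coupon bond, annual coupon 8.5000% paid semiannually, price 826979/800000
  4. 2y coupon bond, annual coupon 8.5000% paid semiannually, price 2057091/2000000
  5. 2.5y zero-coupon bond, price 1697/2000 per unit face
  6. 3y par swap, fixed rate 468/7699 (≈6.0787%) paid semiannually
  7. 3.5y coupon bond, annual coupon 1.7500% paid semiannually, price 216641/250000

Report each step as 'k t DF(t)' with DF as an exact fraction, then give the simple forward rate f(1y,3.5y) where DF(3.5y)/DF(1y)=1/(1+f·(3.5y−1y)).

1 1/2 4823/5000
2 1 2389/2500
3 3/2 9133/10000
4 2 8711/10000
5 5/2 1697/2000
6 3 4181/5000
7 7/2 8123/10000
f(1y,3.5y) = ((2389/2500)/(8123/10000) − 1)/(5/2) = 2866/40615 ≈ 7.0565%

step 1 [0.5y] swap r/2=177/4823: DF=(1 − 177/4823·(0))/(1+177/4823) = 4823/5000 ≈ 0.964600
step 2 [1y] bond c/2=1/25: DF=(129051/125000 − 1/25·(0.964600))/(1+1/25) = 2389/2500 ≈ 0.955600
step 3 [1.5y] bond c/2=17/400: DF=(826979/800000 − 17/400·(0.964600+0.955600))/(1+17/400) = 9133/10000 ≈ 0.913300
step 4 [2y] bond c/2=17/400: DF=(2057091/2000000 − 17/400·(0.964600+0.955600+0.913300))/(1+17/400) = 8711/10000 ≈ 0.871100
step 5 [2.5y] zero: DF = P = 1697/2000 ≈ 0.848500
step 6 [3y] swap r/2=234/7699: DF=(1 − 234/7699·(0.964600+0.955600+0.913300+0.871100+0.848500))/(1+234/7699) = 4181/5000 ≈ 0.836200
step 7 [3.5y] bond c/2=7/800: DF=(216641/250000 − 7/800·(0.964600+0.955600+0.913300+0.871100+0.848500+0.836200))/(1+7/800) = 8123/10000 ≈ 0.812300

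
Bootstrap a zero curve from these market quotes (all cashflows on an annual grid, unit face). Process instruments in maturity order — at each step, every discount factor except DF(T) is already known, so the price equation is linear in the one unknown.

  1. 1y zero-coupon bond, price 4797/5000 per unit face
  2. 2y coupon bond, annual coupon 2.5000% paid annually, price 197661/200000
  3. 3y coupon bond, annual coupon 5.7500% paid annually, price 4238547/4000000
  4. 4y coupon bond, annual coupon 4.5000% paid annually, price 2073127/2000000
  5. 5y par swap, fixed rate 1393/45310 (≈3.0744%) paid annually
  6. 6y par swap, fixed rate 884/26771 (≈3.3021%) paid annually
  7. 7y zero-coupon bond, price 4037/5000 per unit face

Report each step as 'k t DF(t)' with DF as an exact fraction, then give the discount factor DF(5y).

1 1 4797/5000
2 2 588/625
3 3 8987/10000
4 4 4357/5000
5 5 8607/10000
6 6 1029/1250
7 7 4037/5000
DF(5y) = 8607/10000 ≈ 0.860700

step 1 [1y] zero: DF = P = 4797/5000 ≈ 0.959400
step 2 [2y] bond c/1=1/40: DF=(197661/200000 − 1/40·(0.959400))/(1+1/40) = 588/625 ≈ 0.940800
step 3 [3y] bond c/1=23/400: DF=(4238547/4000000 − 23/400·(0.959400+0.940800))/(1+23/400) = 8987/10000 ≈ 0.898700
step 4 [4y] bond c/1=9/200: DF=(2073127/2000000 − 9/200·(0.959400+0.940800+0.898700))/(1+9/200) = 4357/5000 ≈ 0.871400
step 5 [5y] swap r/1=1393/45310: DF=(1 − 1393/45310·(0.959400+0.940800+0.898700+0.871400))/(1+1393/45310) = 8607/10000 ≈ 0.860700
step 6 [6y] swap r/1=884/26771: DF=(1 − 884/26771·(0.959400+0.940800+0.898700+0.871400+0.860700))/(1+884/26771) = 1029/1250 ≈ 0.823200
step 7 [7y] zero: DF = P = 4037/5000 ≈ 0.807400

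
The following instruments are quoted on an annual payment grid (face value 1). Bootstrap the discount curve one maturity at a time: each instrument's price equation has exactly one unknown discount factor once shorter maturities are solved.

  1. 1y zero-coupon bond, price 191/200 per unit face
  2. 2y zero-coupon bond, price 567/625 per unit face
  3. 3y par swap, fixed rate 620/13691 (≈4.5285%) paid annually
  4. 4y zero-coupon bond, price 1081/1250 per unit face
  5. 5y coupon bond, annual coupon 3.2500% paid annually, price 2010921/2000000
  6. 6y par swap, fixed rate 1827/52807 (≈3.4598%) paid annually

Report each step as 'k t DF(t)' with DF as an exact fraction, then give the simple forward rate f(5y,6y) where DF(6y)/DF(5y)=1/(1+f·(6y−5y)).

1 1 191/200
2 2 567/625
3 3 219/250
4 4 1081/1250
5 5 2151/2500
6 6 8173/10000
f(5y,6y) = ((2151/2500)/(8173/10000) − 1)/(1) = 431/8173 ≈ 5.2735%

step 1 [1y] zero: DF = P = 191/200 ≈ 0.955000
step 2 [2y] zero: DF = P = 567/625 ≈ 0.907200
step 3 [3y] swap r/1=620/13691: DF=(1 − 620/13691·(0.955000+0.907200))/(1+620/13691) = 219/250 ≈ 0.876000
step 4 [4y] zero: DF = P = 1081/1250 ≈ 0.864800
step 5 [5y] bond c/1=13/400: DF=(2010921/2000000 − 13/400·(0.955000+0.907200+0.876000+0.864800))/(1+13/400) = 2151/2500 ≈ 0.860400
step 6 [6y] swap r/1=1827/52807: DF=(1 − 1827/52807·(0.955000+0.907200+0.876000+0.864800+0.860400))/(1+1827/52807) = 8173/10000 ≈ 0.817300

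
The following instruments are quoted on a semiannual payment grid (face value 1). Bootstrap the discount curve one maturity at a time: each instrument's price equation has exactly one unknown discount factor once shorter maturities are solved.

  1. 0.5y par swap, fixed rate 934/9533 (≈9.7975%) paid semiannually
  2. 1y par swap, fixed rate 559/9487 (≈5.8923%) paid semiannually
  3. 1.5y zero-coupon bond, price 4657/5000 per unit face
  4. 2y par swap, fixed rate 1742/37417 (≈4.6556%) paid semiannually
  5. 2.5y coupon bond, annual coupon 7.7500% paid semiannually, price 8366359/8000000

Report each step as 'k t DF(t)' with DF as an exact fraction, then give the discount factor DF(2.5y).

step 1 [0.5y] swap r/2=467/9533: DF=(1 − 467/9533·(0))/(1+467/9533) = 9533/10000 ≈ 0.953300
step 2 [1y] swap r/2=559/18974: DF=(1 − 559/18974·(0.953300))/(1+559/18974) = 9441/10000 ≈ 0.944100
step 3 [1.5y] zero: DF = P = 4657/5000 ≈ 0.931400
step 4 [2y] swap r/2=871/37417: DF=(1 − 871/37417·(0.953300+0.944100+0.931400))/(1+871/37417) = 9129/10000 ≈ 0.912900
step 5 [2.5y] bond c/2=31/800: DF=(8366359/8000000 − 31/800·(0.953300+0.944100+0.931400+0.912900))/(1+31/800) = 542/625 ≈ 0.867200

1 1/2 9533/10000
2 1 9441/10000
3 3/2 4657/5000
4 2 9129/10000
5 5/2 542/625
DF(2.5y) = 542/625 ≈ 0.867200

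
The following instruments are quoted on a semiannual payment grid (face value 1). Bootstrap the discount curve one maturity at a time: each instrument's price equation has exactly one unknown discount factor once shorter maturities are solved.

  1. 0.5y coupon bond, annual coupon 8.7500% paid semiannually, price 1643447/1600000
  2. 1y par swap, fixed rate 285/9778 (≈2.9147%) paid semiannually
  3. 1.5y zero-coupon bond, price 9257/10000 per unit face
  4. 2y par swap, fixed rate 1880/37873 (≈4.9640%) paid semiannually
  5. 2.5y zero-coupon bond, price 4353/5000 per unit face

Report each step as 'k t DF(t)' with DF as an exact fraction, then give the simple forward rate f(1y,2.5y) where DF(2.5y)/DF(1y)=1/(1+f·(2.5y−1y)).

step 1 [0.5y] bond c/2=7/160: DF=(1643447/1600000 − 7/160·(0))/(1+7/160) = 9841/10000 ≈ 0.984100
step 2 [1y] swap r/2=285/19556: DF=(1 − 285/19556·(0.984100))/(1+285/19556) = 1943/2000 ≈ 0.971500
step 3 [1.5y] zero: DF = P = 9257/10000 ≈ 0.925700
step 4 [2y] swap r/2=940/37873: DF=(1 − 940/37873·(0.984100+0.971500+0.925700))/(1+940/37873) = 453/500 ≈ 0.906000
step 5 [2.5y] zero: DF = P = 4353/5000 ≈ 0.870600

1 1/2 9841/10000
2 1 1943/2000
3 3/2 9257/10000
4 2 453/500
5 5/2 4353/5000
f(1y,2.5y) = ((1943/2000)/(4353/5000) − 1)/(3/2) = 1009/13059 ≈ 7.7265%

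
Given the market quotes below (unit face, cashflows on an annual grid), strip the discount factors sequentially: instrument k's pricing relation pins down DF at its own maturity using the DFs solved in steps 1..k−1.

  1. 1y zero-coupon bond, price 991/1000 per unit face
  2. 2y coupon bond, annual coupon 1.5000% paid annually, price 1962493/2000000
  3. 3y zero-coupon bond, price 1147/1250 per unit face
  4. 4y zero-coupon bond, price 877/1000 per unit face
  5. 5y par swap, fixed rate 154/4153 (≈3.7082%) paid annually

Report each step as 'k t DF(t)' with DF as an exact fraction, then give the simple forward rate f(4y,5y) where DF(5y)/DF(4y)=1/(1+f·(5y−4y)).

1 1 991/1000
2 2 9521/10000
3 3 1147/1250
4 4 877/1000
5 5 4153/5000
f(4y,5y) = ((877/1000)/(4153/5000) − 1)/(1) = 232/4153 ≈ 5.5863%

step 1 [1y] zero: DF = P = 991/1000 ≈ 0.991000
step 2 [2y] bond c/1=3/200: DF=(1962493/2000000 − 3/200·(0.991000))/(1+3/200) = 9521/10000 ≈ 0.952100
step 3 [3y] zero: DF = P = 1147/1250 ≈ 0.917600
step 4 [4y] zero: DF = P = 877/1000 ≈ 0.877000
step 5 [5y] swap r/1=154/4153: DF=(1 − 154/4153·(0.991000+0.952100+0.917600+0.877000))/(1+154/4153) = 4153/5000 ≈ 0.830600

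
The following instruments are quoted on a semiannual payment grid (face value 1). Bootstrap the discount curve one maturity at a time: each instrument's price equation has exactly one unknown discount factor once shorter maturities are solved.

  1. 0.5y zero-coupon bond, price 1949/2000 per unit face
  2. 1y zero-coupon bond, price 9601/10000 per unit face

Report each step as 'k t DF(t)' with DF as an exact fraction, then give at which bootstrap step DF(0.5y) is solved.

step 1 [0.5y] zero: DF = P = 1949/2000 ≈ 0.974500
step 2 [1y] zero: DF = P = 9601/10000 ≈ 0.960100

1 1/2 1949/2000
2 1 9601/10000
DF(0.5y) is solved at step 1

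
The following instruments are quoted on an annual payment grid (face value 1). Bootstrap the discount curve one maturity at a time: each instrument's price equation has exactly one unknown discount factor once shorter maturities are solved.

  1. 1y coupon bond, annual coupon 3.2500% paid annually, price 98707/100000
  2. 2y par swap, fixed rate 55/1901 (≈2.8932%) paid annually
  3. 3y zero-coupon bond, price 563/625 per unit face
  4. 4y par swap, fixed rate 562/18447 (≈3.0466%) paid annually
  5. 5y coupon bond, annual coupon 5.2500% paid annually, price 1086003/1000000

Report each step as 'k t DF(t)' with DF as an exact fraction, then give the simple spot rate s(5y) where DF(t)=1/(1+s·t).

1 1 239/250
2 2 189/200
3 3 563/625
4 4 2219/2500
5 5 4239/5000
s(5y) = (1/(4239/5000) − 1)/(5) = 761/21195 ≈ 3.5905%

step 1 [1y] bond c/1=13/400: DF=(98707/100000 − 13/400·(0))/(1+13/400) = 239/250 ≈ 0.956000
step 2 [2y] swap r/1=55/1901: DF=(1 − 55/1901·(0.956000))/(1+55/1901) = 189/200 ≈ 0.945000
step 3 [3y] zero: DF = P = 563/625 ≈ 0.900800
step 4 [4y] swap r/1=562/18447: DF=(1 − 562/18447·(0.956000+0.945000+0.900800))/(1+562/18447) = 2219/2500 ≈ 0.887600
step 5 [5y] bond c/1=21/400: DF=(1086003/1000000 − 21/400·(0.956000+0.945000+0.900800+0.887600))/(1+21/400) = 4239/5000 ≈ 0.847800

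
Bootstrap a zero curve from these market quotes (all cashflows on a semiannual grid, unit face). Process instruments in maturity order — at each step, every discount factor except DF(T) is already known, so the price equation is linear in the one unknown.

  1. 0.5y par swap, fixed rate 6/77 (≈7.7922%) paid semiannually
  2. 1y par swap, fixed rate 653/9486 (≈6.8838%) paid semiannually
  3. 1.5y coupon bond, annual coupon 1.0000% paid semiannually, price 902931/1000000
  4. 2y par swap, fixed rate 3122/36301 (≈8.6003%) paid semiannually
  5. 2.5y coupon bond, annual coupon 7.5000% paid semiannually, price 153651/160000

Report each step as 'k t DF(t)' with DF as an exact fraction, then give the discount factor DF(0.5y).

1 1/2 77/80
2 1 9347/10000
3 3/2 889/1000
4 2 8439/10000
5 5/2 993/1250
DF(0.5y) = 77/80 ≈ 0.962500

step 1 [0.5y] swap r/2=3/77: DF=(1 − 3/77·(0))/(1+3/77) = 77/80 ≈ 0.962500
step 2 [1y] swap r/2=653/18972: DF=(1 − 653/18972·(0.962500))/(1+653/18972) = 9347/10000 ≈ 0.934700
step 3 [1.5y] bond c/2=1/200: DF=(902931/1000000 − 1/200·(0.962500+0.934700))/(1+1/200) = 889/1000 ≈ 0.889000
step 4 [2y] swap r/2=1561/36301: DF=(1 − 1561/36301·(0.962500+0.934700+0.889000))/(1+1561/36301) = 8439/10000 ≈ 0.843900
step 5 [2.5y] bond c/2=3/80: DF=(153651/160000 − 3/80·(0.962500+0.934700+0.889000+0.843900))/(1+3/80) = 993/1250 ≈ 0.794400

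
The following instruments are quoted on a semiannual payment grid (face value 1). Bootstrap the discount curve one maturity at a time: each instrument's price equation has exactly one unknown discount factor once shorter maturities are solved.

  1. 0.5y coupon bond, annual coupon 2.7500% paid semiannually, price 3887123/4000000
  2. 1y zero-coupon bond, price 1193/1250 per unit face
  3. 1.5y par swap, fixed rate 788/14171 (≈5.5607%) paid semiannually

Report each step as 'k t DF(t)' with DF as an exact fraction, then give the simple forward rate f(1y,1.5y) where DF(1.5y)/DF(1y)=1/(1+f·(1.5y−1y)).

1 1/2 4793/5000
2 1 1193/1250
3 3/2 2303/2500
f(1y,1.5y) = ((1193/1250)/(2303/2500) − 1)/(1/2) = 166/2303 ≈ 7.2080%

step 1 [0.5y] bond c/2=11/800: DF=(3887123/4000000 − 11/800·(0))/(1+11/800) = 4793/5000 ≈ 0.958600
step 2 [1y] zero: DF = P = 1193/1250 ≈ 0.954400
step 3 [1.5y] swap r/2=394/14171: DF=(1 − 394/14171·(0.958600+0.954400))/(1+394/14171) = 2303/2500 ≈ 0.921200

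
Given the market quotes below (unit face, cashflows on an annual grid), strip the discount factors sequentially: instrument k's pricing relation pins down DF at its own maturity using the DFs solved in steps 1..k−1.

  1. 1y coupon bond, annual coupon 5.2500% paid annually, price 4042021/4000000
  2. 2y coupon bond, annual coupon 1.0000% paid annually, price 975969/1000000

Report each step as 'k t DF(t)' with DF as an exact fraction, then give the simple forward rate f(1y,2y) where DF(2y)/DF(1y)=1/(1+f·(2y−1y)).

step 1 [1y] bond c/1=21/400: DF=(4042021/4000000 − 21/400·(0))/(1+21/400) = 9601/10000 ≈ 0.960100
step 2 [2y] bond c/1=1/100: DF=(975969/1000000 − 1/100·(0.960100))/(1+1/100) = 598/625 ≈ 0.956800

1 1 9601/10000
2 2 598/625
f(1y,2y) = ((9601/10000)/(598/625) − 1)/(1) = 33/9568 ≈ 0.3449%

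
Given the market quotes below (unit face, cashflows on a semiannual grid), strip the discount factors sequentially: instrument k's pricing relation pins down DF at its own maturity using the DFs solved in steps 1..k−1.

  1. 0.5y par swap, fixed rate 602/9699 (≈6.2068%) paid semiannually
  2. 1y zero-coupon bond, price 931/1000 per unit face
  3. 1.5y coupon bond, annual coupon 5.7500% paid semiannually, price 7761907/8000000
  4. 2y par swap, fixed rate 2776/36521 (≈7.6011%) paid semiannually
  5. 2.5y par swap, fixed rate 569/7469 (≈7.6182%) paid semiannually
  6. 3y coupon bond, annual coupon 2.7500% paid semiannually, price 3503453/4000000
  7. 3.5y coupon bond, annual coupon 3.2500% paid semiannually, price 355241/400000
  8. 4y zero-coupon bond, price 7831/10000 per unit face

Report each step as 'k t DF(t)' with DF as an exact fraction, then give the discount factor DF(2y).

1 1/2 9699/10000
2 1 931/1000
3 3/2 89/100
4 2 2153/2500
5 5/2 8293/10000
6 3 502/625
7 7/2 3947/5000
8 4 7831/10000
DF(2y) = 2153/2500 ≈ 0.861200

step 1 [0.5y] swap r/2=301/9699: DF=(1 − 301/9699·(0))/(1+301/9699) = 9699/10000 ≈ 0.969900
step 2 [1y] zero: DF = P = 931/1000 ≈ 0.931000
step 3 [1.5y] bond c/2=23/800: DF=(7761907/8000000 − 23/800·(0.969900+0.931000))/(1+23/800) = 89/100 ≈ 0.890000
step 4 [2y] swap r/2=1388/36521: DF=(1 − 1388/36521·(0.969900+0.931000+0.890000))/(1+1388/36521) = 2153/2500 ≈ 0.861200
step 5 [2.5y] swap r/2=569/14938: DF=(1 − 569/14938·(0.969900+0.931000+0.890000+0.861200))/(1+569/14938) = 8293/10000 ≈ 0.829300
step 6 [3y] bond c/2=11/800: DF=(3503453/4000000 − 11/800·(0.969900+0.931000+0.890000+0.861200+0.829300))/(1+11/800) = 502/625 ≈ 0.803200
step 7 [3.5y] bond c/2=13/800: DF=(355241/400000 − 13/800·(0.969900+0.931000+0.890000+0.861200+0.829300+0.803200))/(1+13/800) = 3947/5000 ≈ 0.789400
step 8 [4y] zero: DF = P = 7831/10000 ≈ 0.783100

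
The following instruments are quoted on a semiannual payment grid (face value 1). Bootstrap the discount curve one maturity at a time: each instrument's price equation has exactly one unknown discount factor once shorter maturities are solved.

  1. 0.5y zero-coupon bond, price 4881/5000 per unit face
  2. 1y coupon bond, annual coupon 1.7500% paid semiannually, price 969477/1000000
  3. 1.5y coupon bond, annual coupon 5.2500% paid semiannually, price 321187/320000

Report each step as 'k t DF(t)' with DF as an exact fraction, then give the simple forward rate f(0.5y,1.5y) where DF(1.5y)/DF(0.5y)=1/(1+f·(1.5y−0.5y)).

1 1/2 4881/5000
2 1 4763/5000
3 3/2 9287/10000
f(0.5y,1.5y) = ((4881/5000)/(9287/10000) − 1)/(1) = 475/9287 ≈ 5.1147%

step 1 [0.5y] zero: DF = P = 4881/5000 ≈ 0.976200
step 2 [1y] bond c/2=7/800: DF=(969477/1000000 − 7/800·(0.976200))/(1+7/800) = 4763/5000 ≈ 0.952600
step 3 [1.5y] bond c/2=21/800: DF=(321187/320000 − 21/800·(0.976200+0.952600))/(1+21/800) = 9287/10000 ≈ 0.928700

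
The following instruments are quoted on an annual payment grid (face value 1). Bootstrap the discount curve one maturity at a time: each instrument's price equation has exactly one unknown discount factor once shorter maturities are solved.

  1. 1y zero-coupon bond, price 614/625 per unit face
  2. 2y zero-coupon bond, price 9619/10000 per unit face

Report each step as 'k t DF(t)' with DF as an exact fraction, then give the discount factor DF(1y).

1 1 614/625
2 2 9619/10000
DF(1y) = 614/625 ≈ 0.982400

step 1 [1y] zero: DF = P = 614/625 ≈ 0.982400
step 2 [2y] zero: DF = P = 9619/10000 ≈ 0.961900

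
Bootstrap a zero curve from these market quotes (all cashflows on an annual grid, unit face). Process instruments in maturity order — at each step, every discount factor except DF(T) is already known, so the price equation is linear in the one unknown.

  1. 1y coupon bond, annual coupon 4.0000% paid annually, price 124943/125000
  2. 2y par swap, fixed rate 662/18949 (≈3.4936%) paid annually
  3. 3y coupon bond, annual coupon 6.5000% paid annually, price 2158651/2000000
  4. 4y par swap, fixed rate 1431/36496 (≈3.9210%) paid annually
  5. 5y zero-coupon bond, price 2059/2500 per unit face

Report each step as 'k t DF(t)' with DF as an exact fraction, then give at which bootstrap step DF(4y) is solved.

step 1 [1y] bond c/1=1/25: DF=(124943/125000 − 1/25·(0))/(1+1/25) = 9611/10000 ≈ 0.961100
step 2 [2y] swap r/1=662/18949: DF=(1 − 662/18949·(0.961100))/(1+662/18949) = 4669/5000 ≈ 0.933800
step 3 [3y] bond c/1=13/200: DF=(2158651/2000000 − 13/200·(0.961100+0.933800))/(1+13/200) = 4489/5000 ≈ 0.897800
step 4 [4y] swap r/1=1431/36496: DF=(1 − 1431/36496·(0.961100+0.933800+0.897800))/(1+1431/36496) = 8569/10000 ≈ 0.856900
step 5 [5y] zero: DF = P = 2059/2500 ≈ 0.823600

1 1 9611/10000
2 2 4669/5000
3 3 4489/5000
4 4 8569/10000
5 5 2059/2500
DF(4y) is solved at step 4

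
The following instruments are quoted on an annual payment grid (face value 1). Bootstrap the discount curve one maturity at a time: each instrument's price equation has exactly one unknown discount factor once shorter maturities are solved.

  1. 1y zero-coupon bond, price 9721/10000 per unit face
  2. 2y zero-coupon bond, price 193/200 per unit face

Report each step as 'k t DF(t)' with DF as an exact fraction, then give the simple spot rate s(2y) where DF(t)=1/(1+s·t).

1 1 9721/10000
2 2 193/200
s(2y) = (1/(193/200) − 1)/(2) = 7/386 ≈ 1.8135%

step 1 [1y] zero: DF = P = 9721/10000 ≈ 0.972100
step 2 [2y] zero: DF = P = 193/200 ≈ 0.965000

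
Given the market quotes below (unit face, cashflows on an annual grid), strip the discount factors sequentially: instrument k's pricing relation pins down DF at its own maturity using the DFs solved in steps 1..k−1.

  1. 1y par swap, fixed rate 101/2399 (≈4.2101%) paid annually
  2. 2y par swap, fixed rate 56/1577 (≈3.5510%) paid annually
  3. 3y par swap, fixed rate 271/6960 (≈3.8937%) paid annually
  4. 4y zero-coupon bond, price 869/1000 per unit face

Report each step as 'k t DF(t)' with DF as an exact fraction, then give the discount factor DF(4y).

1 1 2399/2500
2 2 583/625
3 3 2229/2500
4 4 869/1000
DF(4y) = 869/1000 ≈ 0.869000

step 1 [1y] swap r/1=101/2399: DF=(1 − 101/2399·(0))/(1+101/2399) = 2399/2500 ≈ 0.959600
step 2 [2y] swap r/1=56/1577: DF=(1 − 56/1577·(0.959600))/(1+56/1577) = 583/625 ≈ 0.932800
step 3 [3y] swap r/1=271/6960: DF=(1 − 271/6960·(0.959600+0.932800))/(1+271/6960) = 2229/2500 ≈ 0.891600
step 4 [4y] zero: DF = P = 869/1000 ≈ 0.869000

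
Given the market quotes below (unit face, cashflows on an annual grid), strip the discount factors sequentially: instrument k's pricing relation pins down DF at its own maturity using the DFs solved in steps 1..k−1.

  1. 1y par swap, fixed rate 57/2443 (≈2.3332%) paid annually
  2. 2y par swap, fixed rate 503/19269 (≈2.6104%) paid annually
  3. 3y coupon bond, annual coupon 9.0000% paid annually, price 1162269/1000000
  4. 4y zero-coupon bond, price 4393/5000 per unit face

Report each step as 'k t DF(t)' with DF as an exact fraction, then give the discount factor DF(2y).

1 1 2443/2500
2 2 9497/10000
3 3 567/625
4 4 4393/5000
DF(2y) = 9497/10000 ≈ 0.949700

step 1 [1y] swap r/1=57/2443: DF=(1 − 57/2443·(0))/(1+57/2443) = 2443/2500 ≈ 0.977200
step 2 [2y] swap r/1=503/19269: DF=(1 − 503/19269·(0.977200))/(1+503/19269) = 9497/10000 ≈ 0.949700
step 3 [3y] bond c/1=9/100: DF=(1162269/1000000 − 9/100·(0.977200+0.949700))/(1+9/100) = 567/625 ≈ 0.907200
step 4 [4y] zero: DF = P = 4393/5000 ≈ 0.878600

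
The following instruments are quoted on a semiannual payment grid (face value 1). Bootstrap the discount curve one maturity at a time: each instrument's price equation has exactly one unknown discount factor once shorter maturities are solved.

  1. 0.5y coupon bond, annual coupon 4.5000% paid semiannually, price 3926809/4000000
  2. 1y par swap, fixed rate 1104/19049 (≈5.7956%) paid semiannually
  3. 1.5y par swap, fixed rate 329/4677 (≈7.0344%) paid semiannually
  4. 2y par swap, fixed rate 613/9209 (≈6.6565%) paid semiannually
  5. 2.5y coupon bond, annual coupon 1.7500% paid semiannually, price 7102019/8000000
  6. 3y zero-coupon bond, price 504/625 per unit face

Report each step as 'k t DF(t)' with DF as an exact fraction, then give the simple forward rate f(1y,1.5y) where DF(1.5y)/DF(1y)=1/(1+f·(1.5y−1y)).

step 1 [0.5y] bond c/2=9/400: DF=(3926809/4000000 − 9/400·(0))/(1+9/400) = 9601/10000 ≈ 0.960100
step 2 [1y] swap r/2=552/19049: DF=(1 − 552/19049·(0.960100))/(1+552/19049) = 1181/1250 ≈ 0.944800
step 3 [1.5y] swap r/2=329/9354: DF=(1 − 329/9354·(0.960100+0.944800))/(1+329/9354) = 9013/10000 ≈ 0.901300
step 4 [2y] swap r/2=613/18418: DF=(1 − 613/18418·(0.960100+0.944800+0.901300))/(1+613/18418) = 4387/5000 ≈ 0.877400
step 5 [2.5y] bond c/2=7/800: DF=(7102019/8000000 − 7/800·(0.960100+0.944800+0.901300+0.877400))/(1+7/800) = 8481/10000 ≈ 0.848100
step 6 [3y] zero: DF = P = 504/625 ≈ 0.806400

1 1/2 9601/10000
2 1 1181/1250
3 3/2 9013/10000
4 2 4387/5000
5 5/2 8481/10000
6 3 504/625
f(1y,1.5y) = ((1181/1250)/(9013/10000) − 1)/(1/2) = 870/9013 ≈ 9.6527%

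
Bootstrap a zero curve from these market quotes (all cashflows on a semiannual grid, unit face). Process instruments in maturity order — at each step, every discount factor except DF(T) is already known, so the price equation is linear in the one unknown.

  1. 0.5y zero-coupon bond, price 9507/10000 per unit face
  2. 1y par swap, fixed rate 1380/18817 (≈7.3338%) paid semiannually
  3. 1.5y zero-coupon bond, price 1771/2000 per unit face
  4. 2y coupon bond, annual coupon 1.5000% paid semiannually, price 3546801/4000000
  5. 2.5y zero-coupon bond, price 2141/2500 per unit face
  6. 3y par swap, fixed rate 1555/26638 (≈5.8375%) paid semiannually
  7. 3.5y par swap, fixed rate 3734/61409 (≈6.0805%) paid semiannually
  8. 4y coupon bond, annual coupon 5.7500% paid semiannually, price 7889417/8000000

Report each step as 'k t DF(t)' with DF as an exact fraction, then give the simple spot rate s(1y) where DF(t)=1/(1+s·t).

step 1 [0.5y] zero: DF = P = 9507/10000 ≈ 0.950700
step 2 [1y] swap r/2=690/18817: DF=(1 − 690/18817·(0.950700))/(1+690/18817) = 931/1000 ≈ 0.931000
step 3 [1.5y] zero: DF = P = 1771/2000 ≈ 0.885500
step 4 [2y] bond c/2=3/400: DF=(3546801/4000000 − 3/400·(0.950700+0.931000+0.885500))/(1+3/400) = 1719/2000 ≈ 0.859500
step 5 [2.5y] zero: DF = P = 2141/2500 ≈ 0.856400
step 6 [3y] swap r/2=1555/53276: DF=(1 − 1555/53276·(0.950700+0.931000+0.885500+0.859500+0.856400))/(1+1555/53276) = 1689/2000 ≈ 0.844500
step 7 [3.5y] swap r/2=1867/61409: DF=(1 − 1867/61409·(0.950700+0.931000+0.885500+0.859500+0.856400+0.844500))/(1+1867/61409) = 8133/10000 ≈ 0.813300
step 8 [4y] bond c/2=23/800: DF=(7889417/8000000 − 23/800·(0.950700+0.931000+0.885500+0.859500+0.856400+0.844500+0.813300))/(1+23/800) = 787/1000 ≈ 0.787000

1 1/2 9507/10000
2 1 931/1000
3 3/2 1771/2000
4 2 1719/2000
5 5/2 2141/2500
6 3 1689/2000
7 7/2 8133/10000
8 4 787/1000
s(1y) = (1/(931/1000) − 1)/(1) = 69/931 ≈ 7.4114%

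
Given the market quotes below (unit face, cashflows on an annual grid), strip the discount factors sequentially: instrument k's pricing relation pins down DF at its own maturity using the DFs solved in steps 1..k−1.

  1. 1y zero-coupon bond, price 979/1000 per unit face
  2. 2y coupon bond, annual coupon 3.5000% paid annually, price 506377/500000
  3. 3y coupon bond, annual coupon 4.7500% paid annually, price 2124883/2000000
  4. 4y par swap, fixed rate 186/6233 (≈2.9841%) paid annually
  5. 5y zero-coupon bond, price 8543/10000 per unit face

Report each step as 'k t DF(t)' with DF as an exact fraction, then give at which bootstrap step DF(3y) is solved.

1 1 979/1000
2 2 4727/5000
3 3 927/1000
4 4 2221/2500
5 5 8543/10000
DF(3y) is solved at step 3

step 1 [1y] zero: DF = P = 979/1000 ≈ 0.979000
step 2 [2y] bond c/1=7/200: DF=(506377/500000 − 7/200·(0.979000))/(1+7/200) = 4727/5000 ≈ 0.945400
step 3 [3y] bond c/1=19/400: DF=(2124883/2000000 − 19/400·(0.979000+0.945400))/(1+19/400) = 927/1000 ≈ 0.927000
step 4 [4y] swap r/1=186/6233: DF=(1 − 186/6233·(0.979000+0.945400+0.927000))/(1+186/6233) = 2221/2500 ≈ 0.888400
step 5 [5y] zero: DF = P = 8543/10000 ≈ 0.854300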